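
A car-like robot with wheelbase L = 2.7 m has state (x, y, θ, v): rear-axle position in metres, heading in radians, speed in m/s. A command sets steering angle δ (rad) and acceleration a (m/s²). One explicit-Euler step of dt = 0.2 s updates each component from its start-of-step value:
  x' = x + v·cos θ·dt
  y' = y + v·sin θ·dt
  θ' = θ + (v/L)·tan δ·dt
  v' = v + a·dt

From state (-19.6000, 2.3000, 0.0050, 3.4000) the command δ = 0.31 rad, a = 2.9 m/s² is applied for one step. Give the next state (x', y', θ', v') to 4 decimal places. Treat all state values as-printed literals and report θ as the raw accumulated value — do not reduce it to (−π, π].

(-18.9200, 2.3034, 0.0857, 3.9800)

x' = -19.6000 + 3.4000·cos(0.0050)·0.2 = -18.9200
y' = 2.3000 + 3.4000·sin(0.0050)·0.2 = 2.3034
θ' = 0.0050 + (3.4000/2.7)·tan(0.31)·0.2 = 0.0857
v' = 3.4000 + 2.9000·0.2 = 3.9800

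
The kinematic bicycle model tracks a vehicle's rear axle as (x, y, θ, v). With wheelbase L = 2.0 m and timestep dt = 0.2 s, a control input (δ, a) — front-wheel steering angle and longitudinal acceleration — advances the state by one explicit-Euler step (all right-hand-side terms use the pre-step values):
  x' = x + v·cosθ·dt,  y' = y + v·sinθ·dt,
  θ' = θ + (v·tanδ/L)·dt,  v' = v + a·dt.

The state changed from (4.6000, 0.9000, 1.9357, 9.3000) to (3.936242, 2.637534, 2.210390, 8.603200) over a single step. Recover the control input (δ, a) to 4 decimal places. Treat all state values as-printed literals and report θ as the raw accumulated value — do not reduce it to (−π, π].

a = (v'−v)/dt = (-0.696800)/0.2 = -3.4840
Δθ = θ'−θ = 0.274690;  (v·dt/L) = 9.3000·0.2/2.0 = 0.930000
tan δ = Δθ·L/(v·dt) = 0.295366  →  δ = 0.2872

δ = 0.2872, a = -3.4840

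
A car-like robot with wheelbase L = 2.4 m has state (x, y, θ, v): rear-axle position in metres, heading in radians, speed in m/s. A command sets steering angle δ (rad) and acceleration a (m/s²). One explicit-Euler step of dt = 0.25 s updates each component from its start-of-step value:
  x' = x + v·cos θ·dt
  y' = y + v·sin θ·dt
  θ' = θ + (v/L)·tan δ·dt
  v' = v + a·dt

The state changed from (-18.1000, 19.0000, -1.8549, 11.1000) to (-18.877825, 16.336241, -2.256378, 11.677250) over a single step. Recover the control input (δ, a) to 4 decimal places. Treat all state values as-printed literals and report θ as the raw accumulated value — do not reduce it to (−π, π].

a = (v'−v)/dt = (0.577250)/0.25 = 2.3090
Δθ = θ'−θ = -0.401478;  (v·dt/L) = 11.1000·0.25/2.4 = 1.156250
tan δ = Δθ·L/(v·dt) = -0.347224  →  δ = -0.3342

δ = -0.3342, a = 2.3090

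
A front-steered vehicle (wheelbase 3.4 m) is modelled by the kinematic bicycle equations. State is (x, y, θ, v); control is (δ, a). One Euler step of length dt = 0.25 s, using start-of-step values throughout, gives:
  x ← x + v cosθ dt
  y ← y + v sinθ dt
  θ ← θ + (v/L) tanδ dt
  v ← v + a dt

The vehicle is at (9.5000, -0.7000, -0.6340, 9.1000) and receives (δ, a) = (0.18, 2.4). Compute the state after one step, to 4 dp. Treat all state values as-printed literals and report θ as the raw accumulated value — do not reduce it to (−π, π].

x' = 9.5000 + 9.1000·cos(-0.6340)·0.25 = 11.3329
y' = -0.7000 + 9.1000·sin(-0.6340)·0.25 = -2.0476
θ' = -0.6340 + (9.1000/3.4)·tan(0.18)·0.25 = -0.5122
v' = 9.1000 + 2.4000·0.25 = 9.7000

(11.3329, -2.0476, -0.5122, 9.7000)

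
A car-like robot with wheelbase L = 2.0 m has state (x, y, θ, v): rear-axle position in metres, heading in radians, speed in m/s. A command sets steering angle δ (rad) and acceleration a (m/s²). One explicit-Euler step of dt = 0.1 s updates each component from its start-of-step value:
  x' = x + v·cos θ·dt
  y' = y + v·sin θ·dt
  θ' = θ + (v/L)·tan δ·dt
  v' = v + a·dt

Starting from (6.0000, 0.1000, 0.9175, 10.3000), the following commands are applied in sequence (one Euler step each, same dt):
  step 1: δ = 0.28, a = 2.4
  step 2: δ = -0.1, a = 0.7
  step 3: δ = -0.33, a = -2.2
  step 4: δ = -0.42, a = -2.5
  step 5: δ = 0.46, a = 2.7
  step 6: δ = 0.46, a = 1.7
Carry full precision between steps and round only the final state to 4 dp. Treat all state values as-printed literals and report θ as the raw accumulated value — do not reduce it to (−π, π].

after step 1 (δ=0.28, a=2.4): (6.626041, 0.917907, 1.065590, 10.540000)
after step 2 (δ=-0.1, a=0.7): (7.136164, 1.840236, 1.012714, 10.610000)
after step 3 (δ=-0.33, a=-2.2): (7.698028, 2.740253, 0.831005, 10.390000)
after step 4 (δ=-0.42, a=-2.5): (8.398453, 3.507668, 0.599010, 10.140000)
after step 5 (δ=0.46, a=2.7): (9.235910, 4.079387, 0.850203, 10.410000)
after step 6 (δ=0.46, a=1.7): (9.922794, 4.861609, 1.108084, 10.580000)

(9.9228, 4.8616, 1.1081, 10.5800)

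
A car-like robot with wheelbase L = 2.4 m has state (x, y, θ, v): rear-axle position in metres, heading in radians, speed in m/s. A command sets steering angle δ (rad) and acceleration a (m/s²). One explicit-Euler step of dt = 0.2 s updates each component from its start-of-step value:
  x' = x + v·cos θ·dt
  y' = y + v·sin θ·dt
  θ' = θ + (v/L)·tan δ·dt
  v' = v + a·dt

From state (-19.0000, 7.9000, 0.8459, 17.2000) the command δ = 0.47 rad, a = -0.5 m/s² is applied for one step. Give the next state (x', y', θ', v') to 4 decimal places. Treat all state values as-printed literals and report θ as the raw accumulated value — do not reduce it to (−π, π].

(-16.7191, 10.4751, 1.5740, 17.1000)

x' = -19.0000 + 17.2000·cos(0.8459)·0.2 = -16.7191
y' = 7.9000 + 17.2000·sin(0.8459)·0.2 = 10.4751
θ' = 0.8459 + (17.2000/2.4)·tan(0.47)·0.2 = 1.5740
v' = 17.2000 − 0.5000·0.2 = 17.1000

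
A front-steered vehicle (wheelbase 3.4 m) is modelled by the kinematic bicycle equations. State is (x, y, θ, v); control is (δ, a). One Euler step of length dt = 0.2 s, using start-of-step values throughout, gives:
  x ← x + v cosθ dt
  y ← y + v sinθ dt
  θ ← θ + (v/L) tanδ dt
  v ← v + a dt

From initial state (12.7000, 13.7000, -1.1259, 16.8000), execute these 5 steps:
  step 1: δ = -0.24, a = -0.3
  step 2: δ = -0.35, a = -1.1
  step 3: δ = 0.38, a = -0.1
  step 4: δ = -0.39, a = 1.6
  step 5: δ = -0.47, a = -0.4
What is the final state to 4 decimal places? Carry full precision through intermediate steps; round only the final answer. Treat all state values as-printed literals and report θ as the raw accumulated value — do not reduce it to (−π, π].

after step 1 (δ=-0.24, a=-0.3): (14.146024, 10.667078, -1.367738, 16.740000)
after step 2 (δ=-0.35, a=-1.1): (14.821202, 7.387865, -1.727183, 16.520000)
after step 3 (δ=0.38, a=-0.1): (14.306603, 4.124186, -1.339048, 16.500000)
after step 4 (δ=-0.39, a=1.6): (15.064544, 0.912407, -1.738013, 16.820000)
after step 5 (δ=-0.47, a=-0.4): (14.504644, -2.404672, -2.240601, 16.740000)

(14.5046, -2.4047, -2.2406, 16.7400)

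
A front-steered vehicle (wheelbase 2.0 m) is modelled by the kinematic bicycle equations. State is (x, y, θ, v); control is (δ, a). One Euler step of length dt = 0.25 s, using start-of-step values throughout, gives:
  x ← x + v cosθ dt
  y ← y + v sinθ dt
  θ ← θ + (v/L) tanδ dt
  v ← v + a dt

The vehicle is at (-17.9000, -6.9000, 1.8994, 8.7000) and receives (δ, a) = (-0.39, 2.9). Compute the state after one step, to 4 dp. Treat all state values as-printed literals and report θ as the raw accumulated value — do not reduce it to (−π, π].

x' = -17.9000 + 8.7000·cos(1.8994)·0.25 = -18.6019
y' = -6.9000 + 8.7000·sin(1.8994)·0.25 = -4.8414
θ' = 1.8994 + (8.7000/2.0)·tan(-0.39)·0.25 = 1.4524
v' = 8.7000 + 2.9000·0.25 = 9.4250

(-18.6019, -4.8414, 1.4524, 9.4250)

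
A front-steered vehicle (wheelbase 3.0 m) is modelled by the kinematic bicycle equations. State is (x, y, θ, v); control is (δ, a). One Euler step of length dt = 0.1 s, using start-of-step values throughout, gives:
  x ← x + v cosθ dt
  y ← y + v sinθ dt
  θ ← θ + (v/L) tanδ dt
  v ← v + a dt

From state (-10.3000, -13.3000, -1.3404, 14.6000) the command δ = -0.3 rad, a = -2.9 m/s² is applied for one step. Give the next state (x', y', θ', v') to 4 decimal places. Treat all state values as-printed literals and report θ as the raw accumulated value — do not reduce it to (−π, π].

(-9.9666, -14.7214, -1.4909, 14.3100)

x' = -10.3000 + 14.6000·cos(-1.3404)·0.1 = -9.9666
y' = -13.3000 + 14.6000·sin(-1.3404)·0.1 = -14.7214
θ' = -1.3404 + (14.6000/3.0)·tan(-0.3)·0.1 = -1.4909
v' = 14.6000 − 2.9000·0.1 = 14.3100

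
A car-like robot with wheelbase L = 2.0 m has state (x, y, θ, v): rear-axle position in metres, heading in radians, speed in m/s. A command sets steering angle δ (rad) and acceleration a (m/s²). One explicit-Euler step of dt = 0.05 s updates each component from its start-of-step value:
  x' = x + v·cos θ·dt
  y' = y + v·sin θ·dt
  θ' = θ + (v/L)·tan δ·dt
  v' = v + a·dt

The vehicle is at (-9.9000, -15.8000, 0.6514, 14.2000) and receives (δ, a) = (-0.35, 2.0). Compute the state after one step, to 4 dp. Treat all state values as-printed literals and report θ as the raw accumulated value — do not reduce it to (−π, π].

x' = -9.9000 + 14.2000·cos(0.6514)·0.05 = -9.3354
y' = -15.8000 + 14.2000·sin(0.6514)·0.05 = -15.3695
θ' = 0.6514 + (14.2000/2.0)·tan(-0.35)·0.05 = 0.5218
v' = 14.2000 + 2.0000·0.05 = 14.3000

(-9.3354, -15.3695, 0.5218, 14.3000)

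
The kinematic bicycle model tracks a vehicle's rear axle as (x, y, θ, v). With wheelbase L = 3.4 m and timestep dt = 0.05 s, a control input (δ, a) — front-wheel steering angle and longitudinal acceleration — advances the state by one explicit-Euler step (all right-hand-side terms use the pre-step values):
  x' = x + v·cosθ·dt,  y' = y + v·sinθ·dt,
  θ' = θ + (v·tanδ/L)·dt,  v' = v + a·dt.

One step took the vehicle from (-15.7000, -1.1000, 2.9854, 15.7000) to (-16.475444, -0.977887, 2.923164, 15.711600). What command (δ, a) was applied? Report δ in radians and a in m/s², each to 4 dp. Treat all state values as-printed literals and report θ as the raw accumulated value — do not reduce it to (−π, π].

a = (v'−v)/dt = (0.011600)/0.05 = 0.2320
Δθ = θ'−θ = -0.062236;  (v·dt/L) = 15.7000·0.05/3.4 = 0.230882
tan δ = Δθ·L/(v·dt) = -0.269557  →  δ = -0.2633

δ = -0.2633, a = 0.2320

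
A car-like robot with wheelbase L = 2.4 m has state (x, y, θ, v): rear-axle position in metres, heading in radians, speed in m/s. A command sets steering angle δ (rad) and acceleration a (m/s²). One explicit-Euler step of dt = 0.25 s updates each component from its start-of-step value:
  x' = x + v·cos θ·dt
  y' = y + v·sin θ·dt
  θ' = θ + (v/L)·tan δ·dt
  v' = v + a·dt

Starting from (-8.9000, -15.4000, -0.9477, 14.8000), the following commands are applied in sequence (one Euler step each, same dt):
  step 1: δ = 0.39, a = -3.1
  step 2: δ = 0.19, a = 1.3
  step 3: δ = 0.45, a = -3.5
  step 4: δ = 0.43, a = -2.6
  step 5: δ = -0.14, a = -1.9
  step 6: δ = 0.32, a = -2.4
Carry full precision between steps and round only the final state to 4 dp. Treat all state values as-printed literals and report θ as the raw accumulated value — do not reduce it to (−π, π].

(4.8123, -11.5371, 1.5708, 11.7500)

after step 1 (δ=0.39, a=-3.1): (-6.740856, -18.404679, -0.313990, 14.025000)
after step 2 (δ=0.19, a=1.3): (-3.406031, -19.487607, -0.033023, 14.350000)
after step 3 (δ=0.45, a=-3.5): (0.179513, -19.606056, 0.689044, 13.475000)
after step 4 (δ=0.43, a=-2.6): (2.779697, -17.464207, 1.332785, 12.825000)
after step 5 (δ=-0.14, a=-1.9): (3.535636, -14.348345, 1.144522, 12.350000)
after step 6 (δ=0.32, a=-2.4): (4.812259, -11.537137, 1.570841, 11.750000)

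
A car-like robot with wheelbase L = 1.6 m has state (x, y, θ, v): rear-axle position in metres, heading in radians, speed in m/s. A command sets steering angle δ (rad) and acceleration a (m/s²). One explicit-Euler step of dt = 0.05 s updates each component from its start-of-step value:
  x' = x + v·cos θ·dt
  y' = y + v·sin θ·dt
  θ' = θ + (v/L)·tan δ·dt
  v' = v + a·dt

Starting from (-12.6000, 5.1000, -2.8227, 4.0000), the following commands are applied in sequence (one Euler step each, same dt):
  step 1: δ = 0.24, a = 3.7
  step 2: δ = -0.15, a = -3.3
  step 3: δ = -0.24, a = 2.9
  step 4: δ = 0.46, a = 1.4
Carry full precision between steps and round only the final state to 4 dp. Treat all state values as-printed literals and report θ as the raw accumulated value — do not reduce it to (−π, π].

(-13.3757, 4.8392, -2.7781, 4.2350)

after step 1 (δ=0.24, a=3.7): (-12.789917, 5.037297, -2.792110, 4.185000)
after step 2 (δ=-0.15, a=-3.3): (-12.986517, 4.965647, -2.811876, 4.020000)
after step 3 (δ=-0.24, a=2.9): (-13.176690, 4.900569, -2.842619, 4.165000)
after step 4 (δ=0.46, a=1.4): (-13.375702, 4.839231, -2.778133, 4.235000)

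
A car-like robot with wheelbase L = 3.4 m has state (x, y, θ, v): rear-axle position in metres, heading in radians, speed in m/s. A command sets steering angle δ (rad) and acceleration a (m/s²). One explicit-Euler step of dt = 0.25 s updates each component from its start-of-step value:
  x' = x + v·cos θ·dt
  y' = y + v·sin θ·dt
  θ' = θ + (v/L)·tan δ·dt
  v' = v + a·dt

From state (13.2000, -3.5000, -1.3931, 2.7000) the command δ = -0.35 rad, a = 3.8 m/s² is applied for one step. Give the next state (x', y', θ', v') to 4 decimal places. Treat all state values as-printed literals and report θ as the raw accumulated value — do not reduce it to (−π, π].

x' = 13.2000 + 2.7000·cos(-1.3931)·0.25 = 13.3193
y' = -3.5000 + 2.7000·sin(-1.3931)·0.25 = -4.1644
θ' = -1.3931 + (2.7000/3.4)·tan(-0.35)·0.25 = -1.4656
v' = 2.7000 + 3.8000·0.25 = 3.6500

(13.3193, -4.1644, -1.4656, 3.6500)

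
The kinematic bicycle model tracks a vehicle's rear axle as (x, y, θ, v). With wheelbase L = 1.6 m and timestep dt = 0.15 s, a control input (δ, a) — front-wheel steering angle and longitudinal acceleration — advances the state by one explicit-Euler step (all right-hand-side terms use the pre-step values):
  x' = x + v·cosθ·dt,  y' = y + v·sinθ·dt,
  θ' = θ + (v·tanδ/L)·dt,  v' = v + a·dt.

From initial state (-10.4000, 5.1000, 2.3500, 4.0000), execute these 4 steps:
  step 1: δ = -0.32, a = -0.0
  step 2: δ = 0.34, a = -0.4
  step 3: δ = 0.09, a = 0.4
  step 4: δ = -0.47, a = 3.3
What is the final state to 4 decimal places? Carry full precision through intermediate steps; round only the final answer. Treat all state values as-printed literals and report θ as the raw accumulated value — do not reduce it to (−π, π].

after step 1 (δ=-0.32, a=-0.0): (-10.821628, 5.526884, 2.225729, 4.000000)
after step 2 (δ=0.34, a=-0.4): (-11.187091, 6.002737, 2.358380, 3.940000)
after step 3 (δ=0.09, a=0.4): (-11.605904, 6.419723, 2.391714, 4.000000)
after step 4 (δ=-0.47, a=3.3): (-12.044967, 6.828653, 2.201227, 4.495000)

(-12.0450, 6.8287, 2.2012, 4.4950)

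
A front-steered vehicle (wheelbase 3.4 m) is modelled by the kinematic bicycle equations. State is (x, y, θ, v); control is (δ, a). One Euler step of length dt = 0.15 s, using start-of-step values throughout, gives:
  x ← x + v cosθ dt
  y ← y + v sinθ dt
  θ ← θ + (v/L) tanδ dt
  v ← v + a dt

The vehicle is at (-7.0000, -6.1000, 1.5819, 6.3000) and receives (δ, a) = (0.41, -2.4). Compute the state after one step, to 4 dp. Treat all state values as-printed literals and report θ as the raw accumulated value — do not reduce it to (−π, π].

x' = -7.0000 + 6.3000·cos(1.5819)·0.15 = -7.0105
y' = -6.1000 + 6.3000·sin(1.5819)·0.15 = -5.1551
θ' = 1.5819 + (6.3000/3.4)·tan(0.41)·0.15 = 1.7027
v' = 6.3000 − 2.4000·0.15 = 5.9400

(-7.0105, -5.1551, 1.7027, 5.9400)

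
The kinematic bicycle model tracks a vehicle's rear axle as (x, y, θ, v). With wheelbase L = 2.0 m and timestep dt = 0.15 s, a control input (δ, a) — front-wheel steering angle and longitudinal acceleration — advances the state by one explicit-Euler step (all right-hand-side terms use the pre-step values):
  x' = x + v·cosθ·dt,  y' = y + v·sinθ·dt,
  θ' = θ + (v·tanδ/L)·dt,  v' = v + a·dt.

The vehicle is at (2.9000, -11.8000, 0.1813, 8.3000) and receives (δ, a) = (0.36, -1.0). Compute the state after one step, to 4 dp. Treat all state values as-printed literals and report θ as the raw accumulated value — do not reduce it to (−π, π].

(4.1246, -11.5755, 0.4156, 8.1500)

x' = 2.9000 + 8.3000·cos(0.1813)·0.15 = 4.1246
y' = -11.8000 + 8.3000·sin(0.1813)·0.15 = -11.5755
θ' = 0.1813 + (8.3000/2.0)·tan(0.36)·0.15 = 0.4156
v' = 8.3000 − 1.0000·0.15 = 8.1500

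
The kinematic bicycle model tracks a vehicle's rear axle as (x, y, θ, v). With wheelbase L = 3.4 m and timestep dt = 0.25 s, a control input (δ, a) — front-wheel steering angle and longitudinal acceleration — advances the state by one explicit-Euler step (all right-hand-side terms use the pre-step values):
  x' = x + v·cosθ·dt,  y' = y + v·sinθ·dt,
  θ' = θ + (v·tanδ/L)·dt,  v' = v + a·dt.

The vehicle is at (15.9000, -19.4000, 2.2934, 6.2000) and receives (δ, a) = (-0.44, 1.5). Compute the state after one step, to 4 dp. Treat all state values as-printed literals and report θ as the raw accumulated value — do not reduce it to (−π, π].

x' = 15.9000 + 6.2000·cos(2.2934)·0.25 = 14.8749
y' = -19.4000 + 6.2000·sin(2.2934)·0.25 = -18.2374
θ' = 2.2934 + (6.2000/3.4)·tan(-0.44)·0.25 = 2.0788
v' = 6.2000 + 1.5000·0.25 = 6.5750

(14.8749, -18.2374, 2.0788, 6.5750)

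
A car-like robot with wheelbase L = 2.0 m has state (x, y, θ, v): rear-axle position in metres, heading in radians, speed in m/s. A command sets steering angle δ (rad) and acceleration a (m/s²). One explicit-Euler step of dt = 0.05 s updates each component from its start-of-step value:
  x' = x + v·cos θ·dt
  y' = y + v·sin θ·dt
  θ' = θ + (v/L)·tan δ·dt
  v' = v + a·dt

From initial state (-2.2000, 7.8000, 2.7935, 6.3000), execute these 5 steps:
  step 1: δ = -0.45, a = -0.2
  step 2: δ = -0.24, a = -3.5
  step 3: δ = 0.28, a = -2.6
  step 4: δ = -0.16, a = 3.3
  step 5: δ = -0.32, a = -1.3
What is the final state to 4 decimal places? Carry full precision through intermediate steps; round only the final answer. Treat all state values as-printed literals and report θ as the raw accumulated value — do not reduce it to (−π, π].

(-3.6076, 8.4268, 2.6478, 6.0850)

after step 1 (δ=-0.45, a=-0.2): (-2.496108, 7.907448, 2.717419, 6.290000)
after step 2 (δ=-0.24, a=-3.5): (-2.782737, 8.036886, 2.678937, 6.115000)
after step 3 (δ=0.28, a=-2.6): (-3.056343, 8.173351, 2.722897, 5.985000)
after step 4 (δ=-0.16, a=3.3): (-3.329744, 8.295016, 2.698751, 6.150000)
after step 5 (δ=-0.32, a=-1.3): (-3.607582, 8.426783, 2.647799, 6.085000)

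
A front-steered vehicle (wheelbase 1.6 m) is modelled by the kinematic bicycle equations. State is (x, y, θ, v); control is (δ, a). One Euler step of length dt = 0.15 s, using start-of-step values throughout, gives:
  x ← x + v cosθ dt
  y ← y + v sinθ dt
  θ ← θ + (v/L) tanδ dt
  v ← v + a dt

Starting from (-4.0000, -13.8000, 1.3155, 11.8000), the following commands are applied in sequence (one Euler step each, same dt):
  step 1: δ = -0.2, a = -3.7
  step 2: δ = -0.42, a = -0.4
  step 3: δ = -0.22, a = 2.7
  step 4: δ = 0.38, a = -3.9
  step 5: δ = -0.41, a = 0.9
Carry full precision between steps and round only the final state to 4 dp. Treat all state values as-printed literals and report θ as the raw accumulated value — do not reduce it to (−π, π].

(1.3270, -7.7540, 0.3716, 11.1400)

after step 1 (δ=-0.2, a=-3.7): (-3.553018, -12.087368, 1.091252, 11.245000)
after step 2 (δ=-0.42, a=-0.4): (-2.774794, -10.590875, 0.620467, 11.185000)
after step 3 (δ=-0.22, a=2.7): (-1.409765, -9.615406, 0.385981, 11.590000)
after step 4 (δ=0.38, a=-3.9): (0.200833, -8.960916, 0.819968, 11.005000)
after step 5 (δ=-0.41, a=0.9): (1.327049, -7.754013, 0.371551, 11.140000)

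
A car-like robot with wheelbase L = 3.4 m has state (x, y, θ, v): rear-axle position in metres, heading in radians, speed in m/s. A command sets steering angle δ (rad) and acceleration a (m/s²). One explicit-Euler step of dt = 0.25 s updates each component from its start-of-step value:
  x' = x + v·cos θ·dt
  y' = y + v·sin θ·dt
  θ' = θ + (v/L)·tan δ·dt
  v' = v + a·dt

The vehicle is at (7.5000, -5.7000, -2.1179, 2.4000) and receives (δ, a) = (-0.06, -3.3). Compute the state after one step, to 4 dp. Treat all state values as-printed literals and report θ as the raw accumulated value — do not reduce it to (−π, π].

x' = 7.5000 + 2.4000·cos(-2.1179)·0.25 = 7.1879
y' = -5.7000 + 2.4000·sin(-2.1179)·0.25 = -6.2124
θ' = -2.1179 + (2.4000/3.4)·tan(-0.06)·0.25 = -2.1285
v' = 2.4000 − 3.3000·0.25 = 1.5750

(7.1879, -6.2124, -2.1285, 1.5750)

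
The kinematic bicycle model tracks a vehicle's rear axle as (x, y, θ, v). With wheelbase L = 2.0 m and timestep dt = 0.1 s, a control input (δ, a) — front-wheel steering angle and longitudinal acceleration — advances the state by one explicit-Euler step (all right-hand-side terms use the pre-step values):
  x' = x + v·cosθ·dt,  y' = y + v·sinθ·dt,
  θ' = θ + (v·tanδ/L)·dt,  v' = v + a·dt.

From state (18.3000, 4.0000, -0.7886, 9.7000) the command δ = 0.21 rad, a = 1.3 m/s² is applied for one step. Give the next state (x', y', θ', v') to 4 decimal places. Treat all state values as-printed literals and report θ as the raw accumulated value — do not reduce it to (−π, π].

(18.9837, 3.3119, -0.6852, 9.8300)

x' = 18.3000 + 9.7000·cos(-0.7886)·0.1 = 18.9837
y' = 4.0000 + 9.7000·sin(-0.7886)·0.1 = 3.3119
θ' = -0.7886 + (9.7000/2.0)·tan(0.21)·0.1 = -0.6852
v' = 9.7000 + 1.3000·0.1 = 9.8300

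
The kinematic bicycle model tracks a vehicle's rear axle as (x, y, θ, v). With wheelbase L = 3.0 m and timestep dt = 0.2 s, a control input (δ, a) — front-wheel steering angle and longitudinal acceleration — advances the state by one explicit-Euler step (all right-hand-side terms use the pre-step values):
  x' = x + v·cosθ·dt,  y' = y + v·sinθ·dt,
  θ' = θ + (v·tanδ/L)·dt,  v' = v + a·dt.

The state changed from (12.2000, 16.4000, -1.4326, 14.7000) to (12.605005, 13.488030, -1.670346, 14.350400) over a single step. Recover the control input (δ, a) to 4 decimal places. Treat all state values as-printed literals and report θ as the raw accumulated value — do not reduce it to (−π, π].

δ = -0.2380, a = -1.7480

a = (v'−v)/dt = (-0.349600)/0.2 = -1.7480
Δθ = θ'−θ = -0.237746;  (v·dt/L) = 14.7000·0.2/3.0 = 0.980000
tan δ = Δθ·L/(v·dt) = -0.242598  →  δ = -0.2380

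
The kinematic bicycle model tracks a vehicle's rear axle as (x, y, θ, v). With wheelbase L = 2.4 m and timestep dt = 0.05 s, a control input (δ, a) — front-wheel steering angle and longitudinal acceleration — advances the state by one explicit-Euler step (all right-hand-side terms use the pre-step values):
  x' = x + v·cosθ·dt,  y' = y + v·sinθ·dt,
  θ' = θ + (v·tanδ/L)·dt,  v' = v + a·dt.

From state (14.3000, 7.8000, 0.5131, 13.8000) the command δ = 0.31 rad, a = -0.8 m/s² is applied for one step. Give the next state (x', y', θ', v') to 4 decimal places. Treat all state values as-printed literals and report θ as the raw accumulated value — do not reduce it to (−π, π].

(14.9011, 8.1387, 0.6052, 13.7600)

x' = 14.3000 + 13.8000·cos(0.5131)·0.05 = 14.9011
y' = 7.8000 + 13.8000·sin(0.5131)·0.05 = 8.1387
θ' = 0.5131 + (13.8000/2.4)·tan(0.31)·0.05 = 0.6052
v' = 13.8000 − 0.8000·0.05 = 13.7600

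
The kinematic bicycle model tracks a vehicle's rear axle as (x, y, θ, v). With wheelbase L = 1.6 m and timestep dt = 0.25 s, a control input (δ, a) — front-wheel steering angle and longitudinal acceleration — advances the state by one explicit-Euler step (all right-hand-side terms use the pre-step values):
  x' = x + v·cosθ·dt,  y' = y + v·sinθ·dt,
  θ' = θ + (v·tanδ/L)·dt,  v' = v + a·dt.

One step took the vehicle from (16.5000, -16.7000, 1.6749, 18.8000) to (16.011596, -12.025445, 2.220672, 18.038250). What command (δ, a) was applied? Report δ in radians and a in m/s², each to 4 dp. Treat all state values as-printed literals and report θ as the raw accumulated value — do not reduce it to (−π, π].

a = (v'−v)/dt = (-0.761750)/0.25 = -3.0470
Δθ = θ'−θ = 0.545772;  (v·dt/L) = 18.8000·0.25/1.6 = 2.937500
tan δ = Δθ·L/(v·dt) = 0.185795  →  δ = 0.1837

δ = 0.1837, a = -3.0470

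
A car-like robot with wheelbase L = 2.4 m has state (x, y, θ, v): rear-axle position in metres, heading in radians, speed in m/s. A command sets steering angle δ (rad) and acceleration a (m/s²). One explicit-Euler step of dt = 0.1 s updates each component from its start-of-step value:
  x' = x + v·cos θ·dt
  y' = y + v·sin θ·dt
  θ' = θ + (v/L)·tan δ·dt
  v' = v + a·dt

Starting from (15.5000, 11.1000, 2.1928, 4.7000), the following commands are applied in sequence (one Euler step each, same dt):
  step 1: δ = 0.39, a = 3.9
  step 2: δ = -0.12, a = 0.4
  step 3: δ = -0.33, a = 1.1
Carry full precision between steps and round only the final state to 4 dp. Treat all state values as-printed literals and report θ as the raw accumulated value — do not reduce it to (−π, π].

after step 1 (δ=0.39, a=3.9): (15.226148, 11.481975, 2.273298, 5.090000)
after step 2 (δ=-0.12, a=0.4): (14.897268, 11.870458, 2.247725, 5.130000)
after step 3 (δ=-0.33, a=1.1): (14.575923, 12.270342, 2.174511, 5.240000)

(14.5759, 12.2703, 2.1745, 5.2400)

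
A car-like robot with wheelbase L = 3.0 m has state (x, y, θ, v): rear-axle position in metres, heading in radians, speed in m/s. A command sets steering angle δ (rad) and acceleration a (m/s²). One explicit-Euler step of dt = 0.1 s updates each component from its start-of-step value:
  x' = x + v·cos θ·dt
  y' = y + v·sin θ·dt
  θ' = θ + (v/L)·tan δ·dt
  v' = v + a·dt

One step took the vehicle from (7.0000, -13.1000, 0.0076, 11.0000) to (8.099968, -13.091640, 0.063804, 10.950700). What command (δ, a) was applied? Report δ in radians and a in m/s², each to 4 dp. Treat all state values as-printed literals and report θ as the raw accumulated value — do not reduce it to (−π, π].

δ = 0.1521, a = -0.4930

a = (v'−v)/dt = (-0.049300)/0.1 = -0.4930
Δθ = θ'−θ = 0.056204;  (v·dt/L) = 11.0000·0.1/3.0 = 0.366667
tan δ = Δθ·L/(v·dt) = 0.153284  →  δ = 0.1521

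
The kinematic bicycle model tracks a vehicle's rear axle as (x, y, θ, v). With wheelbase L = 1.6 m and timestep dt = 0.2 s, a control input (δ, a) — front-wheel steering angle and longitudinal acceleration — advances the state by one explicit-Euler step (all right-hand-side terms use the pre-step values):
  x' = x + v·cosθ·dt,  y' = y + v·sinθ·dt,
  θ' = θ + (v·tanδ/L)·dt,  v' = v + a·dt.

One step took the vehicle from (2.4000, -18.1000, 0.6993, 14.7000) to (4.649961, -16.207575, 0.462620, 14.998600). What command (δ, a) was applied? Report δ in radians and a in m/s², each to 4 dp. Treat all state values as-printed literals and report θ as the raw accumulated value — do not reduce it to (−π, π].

δ = -0.1281, a = 1.4930

a = (v'−v)/dt = (0.298600)/0.2 = 1.4930
Δθ = θ'−θ = -0.236680;  (v·dt/L) = 14.7000·0.2/1.6 = 1.837500
tan δ = Δθ·L/(v·dt) = -0.128805  →  δ = -0.1281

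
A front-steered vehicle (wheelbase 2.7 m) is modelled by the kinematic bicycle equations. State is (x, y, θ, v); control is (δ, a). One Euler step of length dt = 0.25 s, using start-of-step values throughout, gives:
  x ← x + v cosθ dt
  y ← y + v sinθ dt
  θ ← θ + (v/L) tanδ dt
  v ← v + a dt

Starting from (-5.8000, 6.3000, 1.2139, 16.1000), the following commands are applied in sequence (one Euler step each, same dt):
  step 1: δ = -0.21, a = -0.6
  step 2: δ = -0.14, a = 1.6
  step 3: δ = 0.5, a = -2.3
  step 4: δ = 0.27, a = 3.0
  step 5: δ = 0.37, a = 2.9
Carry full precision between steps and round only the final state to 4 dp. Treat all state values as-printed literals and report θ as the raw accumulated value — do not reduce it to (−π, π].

(0.0631, 23.6015, 2.5128, 17.2500)

after step 1 (δ=-0.21, a=-0.6): (-4.393795, 10.071367, 0.896160, 15.950000)
after step 2 (δ=-0.14, a=1.6): (-1.903148, 13.185342, 0.688039, 16.350000)
after step 3 (δ=0.5, a=-2.3): (1.254416, 15.781001, 1.515080, 15.775000)
after step 4 (δ=0.27, a=3.0): (1.474032, 19.718631, 1.919327, 16.525000)
after step 5 (δ=0.37, a=2.9): (0.063140, 23.601493, 2.512793, 17.250000)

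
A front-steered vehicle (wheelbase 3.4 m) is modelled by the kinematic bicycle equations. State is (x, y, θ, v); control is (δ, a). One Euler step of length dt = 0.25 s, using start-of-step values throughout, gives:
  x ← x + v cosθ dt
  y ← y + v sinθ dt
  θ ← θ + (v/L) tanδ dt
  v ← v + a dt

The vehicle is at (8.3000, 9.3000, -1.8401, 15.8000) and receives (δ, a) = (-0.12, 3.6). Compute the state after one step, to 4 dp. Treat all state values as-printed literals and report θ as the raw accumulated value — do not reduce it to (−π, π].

(7.2491, 5.4924, -1.9802, 16.7000)

x' = 8.3000 + 15.8000·cos(-1.8401)·0.25 = 7.2491
y' = 9.3000 + 15.8000·sin(-1.8401)·0.25 = 5.4924
θ' = -1.8401 + (15.8000/3.4)·tan(-0.12)·0.25 = -1.9802
v' = 15.8000 + 3.6000·0.25 = 16.7000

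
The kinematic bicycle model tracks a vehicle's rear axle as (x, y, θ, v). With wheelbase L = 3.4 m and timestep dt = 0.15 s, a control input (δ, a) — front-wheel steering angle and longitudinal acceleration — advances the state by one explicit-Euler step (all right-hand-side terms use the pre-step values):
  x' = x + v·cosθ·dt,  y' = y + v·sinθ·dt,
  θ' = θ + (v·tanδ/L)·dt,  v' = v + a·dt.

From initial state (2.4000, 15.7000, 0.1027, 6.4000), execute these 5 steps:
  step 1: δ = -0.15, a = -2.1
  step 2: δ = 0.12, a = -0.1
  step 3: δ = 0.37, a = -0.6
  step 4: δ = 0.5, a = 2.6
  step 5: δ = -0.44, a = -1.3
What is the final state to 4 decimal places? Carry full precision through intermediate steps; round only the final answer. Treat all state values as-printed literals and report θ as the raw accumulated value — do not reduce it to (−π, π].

after step 1 (δ=-0.15, a=-2.1): (3.354942, 15.798419, 0.060027, 6.085000)
after step 2 (δ=0.12, a=-0.1): (4.266048, 15.853175, 0.092397, 6.070000)
after step 3 (δ=0.37, a=-0.6): (5.172664, 15.937183, 0.196264, 5.980000)
after step 4 (δ=0.5, a=2.6): (6.052443, 16.112104, 0.340392, 6.370000)
after step 5 (δ=-0.44, a=-1.3): (6.953121, 16.431103, 0.208089, 6.175000)

(6.9531, 16.4311, 0.2081, 6.1750)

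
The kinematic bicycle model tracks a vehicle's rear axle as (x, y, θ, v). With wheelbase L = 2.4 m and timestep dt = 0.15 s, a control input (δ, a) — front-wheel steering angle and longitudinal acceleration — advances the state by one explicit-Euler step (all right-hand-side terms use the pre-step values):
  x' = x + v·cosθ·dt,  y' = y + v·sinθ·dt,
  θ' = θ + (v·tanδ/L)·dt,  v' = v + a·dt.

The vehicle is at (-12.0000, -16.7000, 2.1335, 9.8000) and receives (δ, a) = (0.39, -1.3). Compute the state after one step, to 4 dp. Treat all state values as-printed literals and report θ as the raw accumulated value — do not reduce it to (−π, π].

x' = -12.0000 + 9.8000·cos(2.1335)·0.15 = -12.7842
y' = -16.7000 + 9.8000·sin(2.1335)·0.15 = -15.4567
θ' = 2.1335 + (9.8000/2.4)·tan(0.39)·0.15 = 2.3853
v' = 9.8000 − 1.3000·0.15 = 9.6050

(-12.7842, -15.4567, 2.3853, 9.6050)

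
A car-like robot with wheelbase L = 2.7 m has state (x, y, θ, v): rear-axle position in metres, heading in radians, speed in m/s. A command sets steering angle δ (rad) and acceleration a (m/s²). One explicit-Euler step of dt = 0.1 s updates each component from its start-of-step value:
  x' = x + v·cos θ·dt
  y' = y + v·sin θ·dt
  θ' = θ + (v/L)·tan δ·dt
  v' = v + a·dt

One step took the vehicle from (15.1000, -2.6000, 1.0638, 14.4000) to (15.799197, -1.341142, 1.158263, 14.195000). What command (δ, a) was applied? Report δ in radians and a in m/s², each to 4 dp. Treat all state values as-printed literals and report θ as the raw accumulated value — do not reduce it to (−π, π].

δ = 0.1753, a = -2.0500

a = (v'−v)/dt = (-0.205000)/0.1 = -2.0500
Δθ = θ'−θ = 0.094463;  (v·dt/L) = 14.4000·0.1/2.7 = 0.533333
tan δ = Δθ·L/(v·dt) = 0.177118  →  δ = 0.1753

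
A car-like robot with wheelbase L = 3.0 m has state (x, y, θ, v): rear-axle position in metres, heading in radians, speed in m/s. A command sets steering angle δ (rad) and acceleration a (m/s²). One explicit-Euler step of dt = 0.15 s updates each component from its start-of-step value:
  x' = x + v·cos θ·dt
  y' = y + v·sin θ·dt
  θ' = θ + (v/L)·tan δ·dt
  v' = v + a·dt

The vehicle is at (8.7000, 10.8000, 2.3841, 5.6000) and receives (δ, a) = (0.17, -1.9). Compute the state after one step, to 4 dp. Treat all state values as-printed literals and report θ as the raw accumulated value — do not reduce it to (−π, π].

(8.0897, 11.3772, 2.4322, 5.3150)

x' = 8.7000 + 5.6000·cos(2.3841)·0.15 = 8.0897
y' = 10.8000 + 5.6000·sin(2.3841)·0.15 = 11.3772
θ' = 2.3841 + (5.6000/3.0)·tan(0.17)·0.15 = 2.4322
v' = 5.6000 − 1.9000·0.15 = 5.3150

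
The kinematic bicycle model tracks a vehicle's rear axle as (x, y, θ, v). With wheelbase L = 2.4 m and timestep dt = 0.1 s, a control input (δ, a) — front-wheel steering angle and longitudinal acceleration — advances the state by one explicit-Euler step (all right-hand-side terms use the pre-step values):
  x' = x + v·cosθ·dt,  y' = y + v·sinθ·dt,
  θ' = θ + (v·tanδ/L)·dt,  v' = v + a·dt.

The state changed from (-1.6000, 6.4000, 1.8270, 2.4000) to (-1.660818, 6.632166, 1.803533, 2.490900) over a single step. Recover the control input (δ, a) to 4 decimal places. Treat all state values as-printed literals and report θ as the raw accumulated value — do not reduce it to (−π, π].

a = (v'−v)/dt = (0.090900)/0.1 = 0.9090
Δθ = θ'−θ = -0.023467;  (v·dt/L) = 2.4000·0.1/2.4 = 0.100000
tan δ = Δθ·L/(v·dt) = -0.234670  →  δ = -0.2305

δ = -0.2305, a = 0.9090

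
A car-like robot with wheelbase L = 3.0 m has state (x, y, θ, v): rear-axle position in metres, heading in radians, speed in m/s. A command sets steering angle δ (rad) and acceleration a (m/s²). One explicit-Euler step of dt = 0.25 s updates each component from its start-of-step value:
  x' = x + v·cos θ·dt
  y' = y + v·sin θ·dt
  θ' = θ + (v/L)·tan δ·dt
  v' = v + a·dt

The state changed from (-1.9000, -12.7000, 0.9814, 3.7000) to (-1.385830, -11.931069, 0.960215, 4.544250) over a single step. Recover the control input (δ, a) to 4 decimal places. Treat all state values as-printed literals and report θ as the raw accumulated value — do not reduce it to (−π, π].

δ = -0.0686, a = 3.3770

a = (v'−v)/dt = (0.844250)/0.25 = 3.3770
Δθ = θ'−θ = -0.021185;  (v·dt/L) = 3.7000·0.25/3.0 = 0.308333
tan δ = Δθ·L/(v·dt) = -0.068708  →  δ = -0.0686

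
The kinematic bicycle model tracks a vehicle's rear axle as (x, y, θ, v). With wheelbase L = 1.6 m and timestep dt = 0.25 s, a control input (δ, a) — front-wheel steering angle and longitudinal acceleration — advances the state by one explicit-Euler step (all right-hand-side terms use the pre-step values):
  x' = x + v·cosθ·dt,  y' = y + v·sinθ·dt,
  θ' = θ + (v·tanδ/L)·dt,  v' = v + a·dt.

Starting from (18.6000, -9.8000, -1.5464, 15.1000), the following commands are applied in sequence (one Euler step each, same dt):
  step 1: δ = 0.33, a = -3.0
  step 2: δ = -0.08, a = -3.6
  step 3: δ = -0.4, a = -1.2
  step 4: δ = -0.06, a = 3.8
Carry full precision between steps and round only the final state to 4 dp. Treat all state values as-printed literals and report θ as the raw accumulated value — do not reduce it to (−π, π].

after step 1 (δ=0.33, a=-3.0): (18.692087, -13.573877, -0.738255, 14.350000)
after step 2 (δ=-0.08, a=-3.6): (21.345559, -15.988259, -0.918014, 13.450000)
after step 3 (δ=-0.4, a=-1.2): (23.387938, -18.659419, -1.806540, 13.150000)
after step 4 (δ=-0.06, a=3.8): (22.620088, -21.855989, -1.929970, 14.100000)

(22.6201, -21.8560, -1.9300, 14.1000)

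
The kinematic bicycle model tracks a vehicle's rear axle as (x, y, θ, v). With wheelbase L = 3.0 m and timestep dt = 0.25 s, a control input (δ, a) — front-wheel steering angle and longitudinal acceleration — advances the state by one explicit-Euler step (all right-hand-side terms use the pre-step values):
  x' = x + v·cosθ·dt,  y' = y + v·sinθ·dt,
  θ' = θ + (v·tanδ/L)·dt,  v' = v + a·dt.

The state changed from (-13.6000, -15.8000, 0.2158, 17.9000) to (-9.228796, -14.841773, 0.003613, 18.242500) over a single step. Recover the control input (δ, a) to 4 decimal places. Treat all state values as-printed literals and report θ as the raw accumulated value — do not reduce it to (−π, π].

a = (v'−v)/dt = (0.342500)/0.25 = 1.3700
Δθ = θ'−θ = -0.212187;  (v·dt/L) = 17.9000·0.25/3.0 = 1.491667
tan δ = Δθ·L/(v·dt) = -0.142248  →  δ = -0.1413

δ = -0.1413, a = 1.3700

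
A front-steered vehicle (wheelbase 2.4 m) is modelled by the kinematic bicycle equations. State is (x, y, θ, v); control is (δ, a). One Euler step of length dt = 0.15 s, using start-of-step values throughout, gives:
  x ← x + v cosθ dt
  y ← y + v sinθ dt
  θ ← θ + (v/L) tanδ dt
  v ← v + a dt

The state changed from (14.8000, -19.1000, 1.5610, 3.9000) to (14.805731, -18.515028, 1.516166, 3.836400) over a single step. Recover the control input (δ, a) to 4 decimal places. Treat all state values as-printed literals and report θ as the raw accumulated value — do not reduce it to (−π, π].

a = (v'−v)/dt = (-0.063600)/0.15 = -0.4240
Δθ = θ'−θ = -0.044834;  (v·dt/L) = 3.9000·0.15/2.4 = 0.243750
tan δ = Δθ·L/(v·dt) = -0.183934  →  δ = -0.1819

δ = -0.1819, a = -0.4240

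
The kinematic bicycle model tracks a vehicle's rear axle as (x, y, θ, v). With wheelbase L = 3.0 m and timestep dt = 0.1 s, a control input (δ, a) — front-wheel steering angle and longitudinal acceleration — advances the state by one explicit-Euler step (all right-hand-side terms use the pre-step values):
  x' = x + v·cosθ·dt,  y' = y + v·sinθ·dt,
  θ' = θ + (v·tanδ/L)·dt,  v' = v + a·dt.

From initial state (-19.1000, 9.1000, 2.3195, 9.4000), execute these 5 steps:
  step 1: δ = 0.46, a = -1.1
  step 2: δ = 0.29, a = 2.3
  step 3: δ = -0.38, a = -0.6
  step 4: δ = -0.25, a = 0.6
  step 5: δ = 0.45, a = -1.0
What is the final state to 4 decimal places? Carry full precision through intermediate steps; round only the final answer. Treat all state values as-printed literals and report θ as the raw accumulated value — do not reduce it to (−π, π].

after step 1 (δ=0.46, a=-1.1): (-19.739848, 9.788618, 2.474741, 9.290000)
after step 2 (δ=0.29, a=2.3): (-20.469831, 10.363218, 2.567149, 9.520000)
after step 3 (δ=-0.38, a=-0.6): (-21.269030, 10.880505, 2.440402, 9.460000)
after step 4 (δ=-0.25, a=0.6): (-21.991845, 11.490795, 2.359884, 9.520000)
after step 5 (δ=0.45, a=-1.0): (-22.667490, 12.161473, 2.513174, 9.420000)

(-22.6675, 12.1615, 2.5132, 9.4200)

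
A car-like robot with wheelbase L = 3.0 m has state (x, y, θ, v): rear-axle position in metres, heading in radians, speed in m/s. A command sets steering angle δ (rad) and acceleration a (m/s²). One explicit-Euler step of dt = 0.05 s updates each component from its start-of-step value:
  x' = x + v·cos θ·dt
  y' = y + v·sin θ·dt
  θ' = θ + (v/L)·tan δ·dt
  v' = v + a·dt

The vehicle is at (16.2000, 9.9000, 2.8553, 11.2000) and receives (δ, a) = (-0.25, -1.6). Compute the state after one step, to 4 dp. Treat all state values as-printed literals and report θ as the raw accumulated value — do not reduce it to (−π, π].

(15.6628, 10.0581, 2.8076, 11.1200)

x' = 16.2000 + 11.2000·cos(2.8553)·0.05 = 15.6628
y' = 9.9000 + 11.2000·sin(2.8553)·0.05 = 10.0581
θ' = 2.8553 + (11.2000/3.0)·tan(-0.25)·0.05 = 2.8076
v' = 11.2000 − 1.6000·0.05 = 11.1200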